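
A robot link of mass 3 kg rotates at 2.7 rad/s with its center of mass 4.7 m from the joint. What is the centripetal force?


F = m * omega^2 * r
= 3 * 2.7^2 * 4.7
= 3 * 7.29 * 4.7
= 102.789 N


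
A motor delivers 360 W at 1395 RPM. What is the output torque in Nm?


omega = 1395 * 2*pi/60 = 146.0841 rad/s
tau = P / omega = 360 / 146.0841
= 2.4643 Nm


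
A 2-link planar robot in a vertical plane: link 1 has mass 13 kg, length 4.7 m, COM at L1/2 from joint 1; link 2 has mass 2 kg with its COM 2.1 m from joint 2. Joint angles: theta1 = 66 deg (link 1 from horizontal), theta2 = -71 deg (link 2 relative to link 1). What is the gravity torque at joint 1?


Horizontal distance from joint 1 to link-1 COM:
  x_c1 = (L1/2)*cos(t1) = 2.35 * 0.4067 = 0.9558 m
Horizontal distance from joint 1 to link-2 COM:
  x_c2 = L1*cos(t1) + Lc2*cos(t1+t2)
       = 4.7*0.4067 + 2.1*0.9962 = 4.0037 m
tau1 = m1*g*x_c1 + m2*g*x_c2
     = 13*9.81*0.9558 + 2*9.81*4.0037
     = 121.8971 + 78.552
     = 200.4492 Nm


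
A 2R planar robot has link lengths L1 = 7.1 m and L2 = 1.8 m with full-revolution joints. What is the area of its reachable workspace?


r_max = L1 + L2 = 8.9 m
r_min = |L1 - L2| = 5.3 m
Area = pi*(r_max^2 - r_min^2)
= pi*(79.21 - 28.09)
= pi * 51.12
= 160.5982 m^2


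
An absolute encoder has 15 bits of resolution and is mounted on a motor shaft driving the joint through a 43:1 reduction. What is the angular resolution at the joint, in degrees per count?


counts = 2^15 = 32768
effective counts at joint = 32768 * 43 = 1409024
resolution = 360 / 1409024
= 2.5550e-04 deg/count


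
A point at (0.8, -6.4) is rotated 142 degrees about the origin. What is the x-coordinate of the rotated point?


x' = x*cos(theta) - y*sin(theta)
cos(142 deg) = -0.788, sin(142 deg) = 0.6157
x' = 0.8 * -0.788 - -6.4 * 0.6157
= -0.6304 - -3.9402
= 3.3098


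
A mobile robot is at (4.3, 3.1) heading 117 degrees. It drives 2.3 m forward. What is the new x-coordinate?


x_new = x0 + d*cos(theta)
= 4.3 + 2.3*cos(117)
= 4.3 + -1.0442
= 3.2558


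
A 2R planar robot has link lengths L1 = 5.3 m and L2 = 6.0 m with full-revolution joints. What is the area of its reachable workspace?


r_max = L1 + L2 = 11.3 m
r_min = |L1 - L2| = 0.7 m
Area = pi*(r_max^2 - r_min^2)
= pi*(127.69 - 0.49)
= pi * 127.2
= 399.6106 m^2


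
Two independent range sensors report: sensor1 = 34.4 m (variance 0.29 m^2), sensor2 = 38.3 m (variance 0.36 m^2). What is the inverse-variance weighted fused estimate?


w1 = (1/var1) / (1/var1 + 1/var2)
   = 3.4483 / (3.4483 + 2.7778) = 0.5538
w2 = 1 - w1 = 0.4462
fused = w1*s1 + w2*s2 = 19.0523 + 17.0877
= 36.14 m


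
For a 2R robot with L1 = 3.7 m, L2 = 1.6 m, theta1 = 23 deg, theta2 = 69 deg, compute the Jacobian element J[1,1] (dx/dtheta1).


J[1,1] = -L1*sin(t1) - L2*sin(t1+t2)
= -3.7*sin(23) - 1.6*sin(92)
= -3.0447


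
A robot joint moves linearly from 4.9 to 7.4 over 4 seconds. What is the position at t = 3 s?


s = t/T = 3/4 = 0.75
p(t) = p0 + (pf-p0)*s
= 4.9 + (7.4 - 4.9) * 0.75
= 6.775


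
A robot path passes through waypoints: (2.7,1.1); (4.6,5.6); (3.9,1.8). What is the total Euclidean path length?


Segment lengths:
  seg1 = sqrt((1.9)^2 + (4.5)^2) = 4.8847
  seg2 = sqrt((-0.7)^2 + (-3.8)^2) = 3.8639
Total = 8.7486


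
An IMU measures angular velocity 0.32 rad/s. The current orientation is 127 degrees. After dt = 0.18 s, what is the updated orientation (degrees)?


delta_theta = w * dt = 0.32 * 0.18 = 0.0576 rad
= 3.3002 deg
theta_new = 127 + 3.3002 = 130.3002 deg


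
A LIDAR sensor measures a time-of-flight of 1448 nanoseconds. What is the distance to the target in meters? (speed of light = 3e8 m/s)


tof = 1448 ns = 1.448e-06 s
dist = c * tof / 2
= 3e8 * 1.448e-06 / 2
= 217.2 m


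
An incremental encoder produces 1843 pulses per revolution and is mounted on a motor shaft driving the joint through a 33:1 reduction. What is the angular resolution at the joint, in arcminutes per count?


counts per rev = 1843
effective counts at joint = 1843 * 33 = 60819
resolution = 360*60 / 60819
= 0.3552 arcmin/count


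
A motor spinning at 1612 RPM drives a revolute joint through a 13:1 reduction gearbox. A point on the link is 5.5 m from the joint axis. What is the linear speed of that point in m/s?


omega_motor = 1612 * 2*pi/60 = 168.8082 rad/s
omega_joint = omega_motor / 13 = 12.9852 rad/s
v = omega_joint * r = 12.9852 * 5.5
= 71.4189 m/s


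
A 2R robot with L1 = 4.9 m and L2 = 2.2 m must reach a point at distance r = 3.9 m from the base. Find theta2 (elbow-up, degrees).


cos(theta2) = (r^2 - L1^2 - L2^2) / (2*L1*L2)
cos(theta2) = (15.21 - 24.01 - 4.84) / 21.56
cos(theta2) = -0.632653
theta2 = 129.2461 degrees


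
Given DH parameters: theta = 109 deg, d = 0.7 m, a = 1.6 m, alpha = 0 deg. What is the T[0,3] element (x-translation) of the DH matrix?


T[0,3] = a * cos(theta)
= 1.6 * cos(109 deg)
= 1.6 * -0.3256
= -0.5209


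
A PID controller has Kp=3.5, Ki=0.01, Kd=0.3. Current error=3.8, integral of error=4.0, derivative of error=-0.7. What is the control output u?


u = Kp*e + Ki*int(e) + Kd*de/dt
= 3.5*3.8 + 0.01*4.0 + 0.3*(-0.7)
= 13.3 + 0.04 + -0.21
= 13.13


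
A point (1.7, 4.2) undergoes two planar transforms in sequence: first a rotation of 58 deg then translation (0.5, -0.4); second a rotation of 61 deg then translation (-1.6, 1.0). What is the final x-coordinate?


After transform 1:
x1 = cos(58)*1.7 - sin(58)*4.2 + 0.5 = -2.1609
y1 = sin(58)*1.7 + cos(58)*4.2 + -0.4 = 3.2673
After transform 2:
x2 = cos(61)*-2.1609 - sin(61)*3.2673 + -1.6
= -5.5053


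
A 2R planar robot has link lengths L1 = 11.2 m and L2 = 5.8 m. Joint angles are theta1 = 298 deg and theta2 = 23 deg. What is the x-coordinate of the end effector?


Convert angles to radians: theta1 = 5.2011, theta2 = 0.4014
x = L1*cos(theta1) + L2*cos(theta1+theta2)
x = 5.2581 + 4.5074
x = 9.7655


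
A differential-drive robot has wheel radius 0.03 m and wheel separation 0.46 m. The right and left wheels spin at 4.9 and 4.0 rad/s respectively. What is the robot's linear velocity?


vR = r*wR = 0.03*4.9 = 0.147 m/s
vL = r*wL = 0.03*4.0 = 0.12 m/s
v = (vR+vL)/2 = 0.1335 m/s
omega = (vR-vL)/L = 0.0587 rad/s
linear velocity = 0.1335 m/s


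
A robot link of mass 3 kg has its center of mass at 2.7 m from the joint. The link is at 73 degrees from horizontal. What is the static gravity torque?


tau = m*g*L*cos(angle)
= 3 * 9.81 * 2.7 * cos(73 deg)
= 3 * 9.81 * 2.7 * 0.2924
= 23.2321 Nm


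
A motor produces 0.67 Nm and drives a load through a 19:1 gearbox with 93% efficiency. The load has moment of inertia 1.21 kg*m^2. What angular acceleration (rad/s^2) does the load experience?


tau_out = tau_motor * N * eta
= 0.67 * 19 * 0.93 = 11.8389 Nm
alpha = tau_out / I = 11.8389 / 1.21
= 9.7842 rad/s^2


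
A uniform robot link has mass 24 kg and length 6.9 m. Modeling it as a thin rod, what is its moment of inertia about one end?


I = (1/3) * m * L^2
= (1/3) * 24 * 6.9^2
= 0.333333 * 24 * 47.61
= 380.88 kg*m^2


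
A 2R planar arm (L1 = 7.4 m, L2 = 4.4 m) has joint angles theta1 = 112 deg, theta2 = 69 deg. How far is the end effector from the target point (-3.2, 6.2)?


End effector via forward kinematics:
x = L1*cos(t1) + L2*cos(t1+t2) = -7.1714
y = L1*sin(t1) + L2*sin(t1+t2) = 6.7844
Distance to target:
d = sqrt((-3.2 - -7.1714)^2 + (6.2 - 6.7844)^2)
= sqrt(15.7722 + 0.3415)
= 4.0142 m


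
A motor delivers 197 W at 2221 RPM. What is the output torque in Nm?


omega = 2221 * 2*pi/60 = 232.5826 rad/s
tau = P / omega = 197 / 232.5826
= 0.847 Nm


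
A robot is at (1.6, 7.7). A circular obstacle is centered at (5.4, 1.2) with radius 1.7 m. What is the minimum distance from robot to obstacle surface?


center_dist = sqrt((1.6-5.4)^2 + (7.7-1.2)^2)
= sqrt(14.44 + 42.25)
= 7.5293
min_dist = center_dist - radius = 7.5293 - 1.7 = 5.8293 m


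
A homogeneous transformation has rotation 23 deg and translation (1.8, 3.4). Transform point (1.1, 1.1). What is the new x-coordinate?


x' = cos(theta)*px - sin(theta)*py + tx
= 0.9205*1.1 - 0.3907*1.1 + 1.8
= 2.3828


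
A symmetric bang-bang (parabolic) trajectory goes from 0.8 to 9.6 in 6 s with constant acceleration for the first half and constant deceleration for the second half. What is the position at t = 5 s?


Symmetric rest-to-rest: each phase covers (pf-p0)/2 in time T/2. 0.5*a*(T/2)^2 = (pf-p0)/2 => a = 4*(pf-p0)/T^2
a = 4*(9.6-0.8)/6^2 = 0.9778
t = 5 is in the deceleration phase (t > T/2).
p = pf - 0.5*a*(T-t)^2 = 9.6 - 0.5*0.9778*1^2
= 9.1111


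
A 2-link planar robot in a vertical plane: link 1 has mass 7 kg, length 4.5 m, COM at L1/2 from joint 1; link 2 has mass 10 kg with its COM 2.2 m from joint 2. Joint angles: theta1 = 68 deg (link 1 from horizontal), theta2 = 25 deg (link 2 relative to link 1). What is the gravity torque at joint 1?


Horizontal distance from joint 1 to link-1 COM:
  x_c1 = (L1/2)*cos(t1) = 2.25 * 0.3746 = 0.8429 m
Horizontal distance from joint 1 to link-2 COM:
  x_c2 = L1*cos(t1) + Lc2*cos(t1+t2)
       = 4.5*0.3746 + 2.2*-0.0523 = 1.5706 m
tau1 = m1*g*x_c1 + m2*g*x_c2
     = 7*9.81*0.8429 + 10*9.81*1.5706
     = 57.8795 + 154.0749
     = 211.9545 Nm


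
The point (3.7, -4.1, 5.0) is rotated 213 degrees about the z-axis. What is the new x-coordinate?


Rotation about z-axis: x' = x*cos(theta) - y*sin(theta)
= 3.7 * -0.8387 - -4.1 * -0.5446
= -5.3361


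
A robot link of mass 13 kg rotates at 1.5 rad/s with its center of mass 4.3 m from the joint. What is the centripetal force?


F = m * omega^2 * r
= 13 * 1.5^2 * 4.3
= 13 * 2.25 * 4.3
= 125.775 N


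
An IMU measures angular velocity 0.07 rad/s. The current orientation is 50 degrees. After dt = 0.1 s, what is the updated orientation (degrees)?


delta_theta = w * dt = 0.07 * 0.1 = 0.007 rad
= 0.4011 deg
theta_new = 50 + 0.4011 = 50.4011 deg


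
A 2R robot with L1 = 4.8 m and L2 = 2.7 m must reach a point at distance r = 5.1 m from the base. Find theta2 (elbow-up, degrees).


cos(theta2) = (r^2 - L1^2 - L2^2) / (2*L1*L2)
cos(theta2) = (26.01 - 23.04 - 7.29) / 25.92
cos(theta2) = -0.166667
theta2 = 99.5941 degrees


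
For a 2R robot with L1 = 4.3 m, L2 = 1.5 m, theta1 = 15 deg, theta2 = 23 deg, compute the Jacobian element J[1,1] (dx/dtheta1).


J[1,1] = -L1*sin(t1) - L2*sin(t1+t2)
= -4.3*sin(15) - 1.5*sin(38)
= -2.0364


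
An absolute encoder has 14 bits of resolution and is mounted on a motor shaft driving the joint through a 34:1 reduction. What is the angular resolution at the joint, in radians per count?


counts = 2^14 = 16384
effective counts at joint = 16384 * 34 = 557056
resolution = 2*pi / 557056
= 1.1279e-05 rad/count


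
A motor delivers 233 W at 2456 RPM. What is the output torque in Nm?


omega = 2456 * 2*pi/60 = 257.1917 rad/s
tau = P / omega = 233 / 257.1917
= 0.9059 Nm


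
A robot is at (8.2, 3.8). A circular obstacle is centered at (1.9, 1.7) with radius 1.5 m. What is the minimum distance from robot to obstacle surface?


center_dist = sqrt((8.2-1.9)^2 + (3.8-1.7)^2)
= sqrt(39.69 + 4.41)
= 6.6408
min_dist = center_dist - radius = 6.6408 - 1.5 = 5.1408 m


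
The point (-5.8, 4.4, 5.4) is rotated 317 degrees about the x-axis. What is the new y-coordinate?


Rotation about x-axis: y' = y*cos(theta) - z*sin(theta)
= 4.4 * 0.7314 - 5.4 * -0.682
= 6.9007


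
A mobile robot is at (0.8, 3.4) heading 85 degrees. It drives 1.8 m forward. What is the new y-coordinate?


y_new = y0 + d*sin(theta)
= 3.4 + 1.8*sin(85)
= 3.4 + 1.7932
= 5.1932


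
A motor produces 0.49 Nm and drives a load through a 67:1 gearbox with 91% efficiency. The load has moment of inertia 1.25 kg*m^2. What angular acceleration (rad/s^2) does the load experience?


tau_out = tau_motor * N * eta
= 0.49 * 67 * 0.91 = 29.8753 Nm
alpha = tau_out / I = 29.8753 / 1.25
= 23.9002 rad/s^2


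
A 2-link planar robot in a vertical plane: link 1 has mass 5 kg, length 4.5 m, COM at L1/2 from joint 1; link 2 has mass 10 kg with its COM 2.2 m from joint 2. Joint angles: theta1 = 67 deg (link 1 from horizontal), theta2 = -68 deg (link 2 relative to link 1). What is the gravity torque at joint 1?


Horizontal distance from joint 1 to link-1 COM:
  x_c1 = (L1/2)*cos(t1) = 2.25 * 0.3907 = 0.8791 m
Horizontal distance from joint 1 to link-2 COM:
  x_c2 = L1*cos(t1) + Lc2*cos(t1+t2)
       = 4.5*0.3907 + 2.2*0.9998 = 3.958 m
tau1 = m1*g*x_c1 + m2*g*x_c2
     = 5*9.81*0.8791 + 10*9.81*3.958
     = 43.1221 + 388.2754
     = 431.3975 Nm


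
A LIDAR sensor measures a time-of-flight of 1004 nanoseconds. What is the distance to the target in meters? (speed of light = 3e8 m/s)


tof = 1004 ns = 1.004e-06 s
dist = c * tof / 2
= 3e8 * 1.004e-06 / 2
= 150.6 m


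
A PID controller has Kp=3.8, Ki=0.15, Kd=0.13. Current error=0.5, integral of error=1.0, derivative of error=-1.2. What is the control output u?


u = Kp*e + Ki*int(e) + Kd*de/dt
= 3.8*0.5 + 0.15*1.0 + 0.13*(-1.2)
= 1.9 + 0.15 + -0.156
= 1.894


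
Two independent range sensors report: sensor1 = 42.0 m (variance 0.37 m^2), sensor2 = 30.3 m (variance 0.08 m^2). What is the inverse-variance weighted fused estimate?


w1 = (1/var1) / (1/var1 + 1/var2)
   = 2.7027 / (2.7027 + 12.5) = 0.1778
w2 = 1 - w1 = 0.8222
fused = w1*s1 + w2*s2 = 7.4667 + 24.9133
= 32.38 m


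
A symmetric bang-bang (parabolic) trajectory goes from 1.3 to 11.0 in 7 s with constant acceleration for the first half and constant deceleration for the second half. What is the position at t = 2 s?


Symmetric rest-to-rest: each phase covers (pf-p0)/2 in time T/2. 0.5*a*(T/2)^2 = (pf-p0)/2 => a = 4*(pf-p0)/T^2
a = 4*(11.0-1.3)/7^2 = 0.7918
t = 2 is in the acceleration phase (t <= T/2).
p = p0 + 0.5*a*t^2 = 1.3 + 0.5*0.7918*2^2
= 2.8837


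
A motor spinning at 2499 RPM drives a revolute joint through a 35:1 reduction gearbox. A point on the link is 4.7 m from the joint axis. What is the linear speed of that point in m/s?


omega_motor = 2499 * 2*pi/60 = 261.6947 rad/s
omega_joint = omega_motor / 35 = 7.477 rad/s
v = omega_joint * r = 7.477 * 4.7
= 35.1419 m/s


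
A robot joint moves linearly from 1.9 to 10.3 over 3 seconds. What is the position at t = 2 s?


s = t/T = 2/3 = 0.6667
p(t) = p0 + (pf-p0)*s
= 1.9 + (10.3 - 1.9) * 0.6667
= 7.5


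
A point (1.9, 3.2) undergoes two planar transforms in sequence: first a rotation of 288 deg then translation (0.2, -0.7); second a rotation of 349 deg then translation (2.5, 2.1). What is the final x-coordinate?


After transform 1:
x1 = cos(288)*1.9 - sin(288)*3.2 + 0.2 = 3.8305
y1 = sin(288)*1.9 + cos(288)*3.2 + -0.7 = -1.5182
After transform 2:
x2 = cos(349)*3.8305 - sin(349)*-1.5182 + 2.5
= 5.9705


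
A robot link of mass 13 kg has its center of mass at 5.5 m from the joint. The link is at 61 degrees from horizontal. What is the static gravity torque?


tau = m*g*L*cos(angle)
= 13 * 9.81 * 5.5 * cos(61 deg)
= 13 * 9.81 * 5.5 * 0.4848
= 340.0527 Nm


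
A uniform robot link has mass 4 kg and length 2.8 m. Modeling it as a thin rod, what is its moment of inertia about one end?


I = (1/3) * m * L^2
= (1/3) * 4 * 2.8^2
= 0.333333 * 4 * 7.84
= 10.4533 kg*m^2


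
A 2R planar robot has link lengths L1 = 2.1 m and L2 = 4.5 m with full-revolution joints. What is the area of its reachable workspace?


r_max = L1 + L2 = 6.6 m
r_min = |L1 - L2| = 2.4 m
Area = pi*(r_max^2 - r_min^2)
= pi*(43.56 - 5.76)
= pi * 37.8
= 118.7522 m^2


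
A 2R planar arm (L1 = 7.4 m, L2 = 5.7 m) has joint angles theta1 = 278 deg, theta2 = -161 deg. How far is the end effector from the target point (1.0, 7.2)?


End effector via forward kinematics:
x = L1*cos(t1) + L2*cos(t1+t2) = -1.5579
y = L1*sin(t1) + L2*sin(t1+t2) = -2.2492
Distance to target:
d = sqrt((1.0 - -1.5579)^2 + (7.2 - -2.2492)^2)
= sqrt(6.5427 + 89.2883)
= 9.7893 m


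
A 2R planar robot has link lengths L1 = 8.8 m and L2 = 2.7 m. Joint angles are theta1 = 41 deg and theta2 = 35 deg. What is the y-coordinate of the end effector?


Convert angles to radians: theta1 = 0.7156, theta2 = 0.6109
y = L1*sin(theta1) + L2*sin(theta1+theta2)
y = 5.7733 + 2.6198
y = 8.3931


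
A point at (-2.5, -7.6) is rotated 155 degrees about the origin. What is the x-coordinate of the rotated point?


x' = x*cos(theta) - y*sin(theta)
cos(155 deg) = -0.9063, sin(155 deg) = 0.4226
x' = -2.5 * -0.9063 - -7.6 * 0.4226
= 2.2658 - -3.2119
= 5.4777


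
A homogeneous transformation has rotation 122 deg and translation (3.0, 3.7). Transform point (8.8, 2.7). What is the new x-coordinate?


x' = cos(theta)*px - sin(theta)*py + tx
= -0.5299*8.8 - 0.848*2.7 + 3.0
= -3.953


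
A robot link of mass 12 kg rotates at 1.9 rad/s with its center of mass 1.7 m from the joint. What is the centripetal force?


F = m * omega^2 * r
= 12 * 1.9^2 * 1.7
= 12 * 3.61 * 1.7
= 73.644 N


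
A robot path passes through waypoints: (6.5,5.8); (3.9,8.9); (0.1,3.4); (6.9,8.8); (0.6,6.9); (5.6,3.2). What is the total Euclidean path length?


Segment lengths:
  seg1 = sqrt((-2.6)^2 + (3.1)^2) = 4.046
  seg2 = sqrt((-3.8)^2 + (-5.5)^2) = 6.6851
  seg3 = sqrt((6.8)^2 + (5.4)^2) = 8.6833
  seg4 = sqrt((-6.3)^2 + (-1.9)^2) = 6.5803
  seg5 = sqrt((5.0)^2 + (-3.7)^2) = 6.2201
Total = 32.2148


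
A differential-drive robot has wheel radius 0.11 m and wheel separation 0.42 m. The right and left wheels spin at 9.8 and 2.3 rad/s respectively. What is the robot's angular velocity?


vR = r*wR = 0.11*9.8 = 1.078 m/s
vL = r*wL = 0.11*2.3 = 0.253 m/s
v = (vR+vL)/2 = 0.6655 m/s
omega = (vR-vL)/L = 1.9643 rad/s
angular velocity = 1.9643 rad/s


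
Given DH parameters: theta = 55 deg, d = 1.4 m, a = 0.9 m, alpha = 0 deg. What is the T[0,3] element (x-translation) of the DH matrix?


T[0,3] = a * cos(theta)
= 0.9 * cos(55 deg)
= 0.9 * 0.5736
= 0.5162


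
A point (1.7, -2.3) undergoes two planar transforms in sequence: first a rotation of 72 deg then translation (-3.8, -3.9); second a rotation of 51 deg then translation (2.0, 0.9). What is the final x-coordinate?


After transform 1:
x1 = cos(72)*1.7 - sin(72)*-2.3 + -3.8 = -1.0872
y1 = sin(72)*1.7 + cos(72)*-2.3 + -3.9 = -2.9939
After transform 2:
x2 = cos(51)*-1.0872 - sin(51)*-2.9939 + 2.0
= 3.6425


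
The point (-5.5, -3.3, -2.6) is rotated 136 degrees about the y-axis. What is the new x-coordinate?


Rotation about y-axis: x' = x*cos(theta) + z*sin(theta)
= -5.5 * -0.7193 + -2.6 * 0.6947
= 2.1503


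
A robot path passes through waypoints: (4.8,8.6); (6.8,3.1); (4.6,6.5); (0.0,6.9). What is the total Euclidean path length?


Segment lengths:
  seg1 = sqrt((2.0)^2 + (-5.5)^2) = 5.8523
  seg2 = sqrt((-2.2)^2 + (3.4)^2) = 4.0497
  seg3 = sqrt((-4.6)^2 + (0.4)^2) = 4.6174
Total = 14.5194


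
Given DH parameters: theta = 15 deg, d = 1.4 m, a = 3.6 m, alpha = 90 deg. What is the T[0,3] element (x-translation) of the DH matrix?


T[0,3] = a * cos(theta)
= 3.6 * cos(15 deg)
= 3.6 * 0.9659
= 3.4773


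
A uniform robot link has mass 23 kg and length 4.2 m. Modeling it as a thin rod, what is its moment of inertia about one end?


I = (1/3) * m * L^2
= (1/3) * 23 * 4.2^2
= 0.333333 * 23 * 17.64
= 135.24 kg*m^2


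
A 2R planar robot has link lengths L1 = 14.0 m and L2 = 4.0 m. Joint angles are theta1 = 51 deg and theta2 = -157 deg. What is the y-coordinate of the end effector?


Convert angles to radians: theta1 = 0.8901, theta2 = -2.7402
y = L1*sin(theta1) + L2*sin(theta1+theta2)
y = 10.88 + -3.845
y = 7.035


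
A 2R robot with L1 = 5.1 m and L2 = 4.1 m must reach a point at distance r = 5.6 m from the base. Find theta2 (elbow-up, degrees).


cos(theta2) = (r^2 - L1^2 - L2^2) / (2*L1*L2)
cos(theta2) = (31.36 - 26.01 - 16.81) / 41.82
cos(theta2) = -0.274032
theta2 = 105.9043 degrees


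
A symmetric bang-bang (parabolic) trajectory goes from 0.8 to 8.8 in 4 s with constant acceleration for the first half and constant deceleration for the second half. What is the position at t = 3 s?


Symmetric rest-to-rest: each phase covers (pf-p0)/2 in time T/2. 0.5*a*(T/2)^2 = (pf-p0)/2 => a = 4*(pf-p0)/T^2
a = 4*(8.8-0.8)/4^2 = 2.0
t = 3 is in the deceleration phase (t > T/2).
p = pf - 0.5*a*(T-t)^2 = 8.8 - 0.5*2.0*1^2
= 7.8


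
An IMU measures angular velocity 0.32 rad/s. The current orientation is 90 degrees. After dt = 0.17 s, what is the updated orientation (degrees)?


delta_theta = w * dt = 0.32 * 0.17 = 0.0544 rad
= 3.1169 deg
theta_new = 90 + 3.1169 = 93.1169 deg


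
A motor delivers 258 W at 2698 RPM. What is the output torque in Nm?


omega = 2698 * 2*pi/60 = 282.5339 rad/s
tau = P / omega = 258 / 282.5339
= 0.9132 Nm


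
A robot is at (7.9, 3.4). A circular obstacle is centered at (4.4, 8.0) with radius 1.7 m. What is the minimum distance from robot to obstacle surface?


center_dist = sqrt((7.9-4.4)^2 + (3.4-8.0)^2)
= sqrt(12.25 + 21.16)
= 5.7801
min_dist = center_dist - radius = 5.7801 - 1.7 = 4.0801 m


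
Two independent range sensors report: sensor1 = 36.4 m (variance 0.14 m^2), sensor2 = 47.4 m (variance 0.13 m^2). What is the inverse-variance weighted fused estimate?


w1 = (1/var1) / (1/var1 + 1/var2)
   = 7.1429 / (7.1429 + 7.6923) = 0.4815
w2 = 1 - w1 = 0.5185
fused = w1*s1 + w2*s2 = 17.5259 + 24.5778
= 42.1037 m


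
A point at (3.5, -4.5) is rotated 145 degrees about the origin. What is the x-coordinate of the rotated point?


x' = x*cos(theta) - y*sin(theta)
cos(145 deg) = -0.8192, sin(145 deg) = 0.5736
x' = 3.5 * -0.8192 - -4.5 * 0.5736
= -2.867 - -2.5811
= -0.2859


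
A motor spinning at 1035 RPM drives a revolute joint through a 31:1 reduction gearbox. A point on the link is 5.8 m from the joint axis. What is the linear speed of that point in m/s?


omega_motor = 1035 * 2*pi/60 = 108.3849 rad/s
omega_joint = omega_motor / 31 = 3.4963 rad/s
v = omega_joint * r = 3.4963 * 5.8
= 20.2785 m/s


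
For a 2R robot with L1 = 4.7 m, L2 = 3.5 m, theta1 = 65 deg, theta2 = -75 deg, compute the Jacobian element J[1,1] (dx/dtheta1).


J[1,1] = -L1*sin(t1) - L2*sin(t1+t2)
= -4.7*sin(65) - 3.5*sin(-10)
= -3.6519


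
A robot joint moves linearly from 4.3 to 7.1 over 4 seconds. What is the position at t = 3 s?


s = t/T = 3/4 = 0.75
p(t) = p0 + (pf-p0)*s
= 4.3 + (7.1 - 4.3) * 0.75
= 6.4


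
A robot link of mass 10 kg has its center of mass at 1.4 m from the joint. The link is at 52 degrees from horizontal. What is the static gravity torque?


tau = m*g*L*cos(angle)
= 10 * 9.81 * 1.4 * cos(52 deg)
= 10 * 9.81 * 1.4 * 0.6157
= 84.5549 Nm


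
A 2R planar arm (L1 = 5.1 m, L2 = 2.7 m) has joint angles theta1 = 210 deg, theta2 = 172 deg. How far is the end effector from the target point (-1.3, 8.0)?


End effector via forward kinematics:
x = L1*cos(t1) + L2*cos(t1+t2) = -1.9133
y = L1*sin(t1) + L2*sin(t1+t2) = -1.5386
Distance to target:
d = sqrt((-1.3 - -1.9133)^2 + (8.0 - -1.5386)^2)
= sqrt(0.3762 + 90.9842)
= 9.5583 m


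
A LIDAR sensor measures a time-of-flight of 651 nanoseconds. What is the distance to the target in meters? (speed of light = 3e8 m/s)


tof = 651 ns = 6.51e-07 s
dist = c * tof / 2
= 3e8 * 6.51e-07 / 2
= 97.65 m


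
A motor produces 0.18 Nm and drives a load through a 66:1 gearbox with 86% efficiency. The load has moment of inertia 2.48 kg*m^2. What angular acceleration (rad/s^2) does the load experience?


tau_out = tau_motor * N * eta
= 0.18 * 66 * 0.86 = 10.2168 Nm
alpha = tau_out / I = 10.2168 / 2.48
= 4.1197 rad/s^2


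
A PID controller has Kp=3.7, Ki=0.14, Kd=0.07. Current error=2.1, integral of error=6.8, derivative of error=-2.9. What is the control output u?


u = Kp*e + Ki*int(e) + Kd*de/dt
= 3.7*2.1 + 0.14*6.8 + 0.07*(-2.9)
= 7.77 + 0.952 + -0.203
= 8.519


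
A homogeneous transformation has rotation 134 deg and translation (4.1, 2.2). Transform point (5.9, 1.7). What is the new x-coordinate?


x' = cos(theta)*px - sin(theta)*py + tx
= -0.6947*5.9 - 0.7193*1.7 + 4.1
= -1.2214


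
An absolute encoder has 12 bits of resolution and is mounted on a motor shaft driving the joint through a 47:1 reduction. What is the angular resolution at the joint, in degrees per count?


counts = 2^12 = 4096
effective counts at joint = 4096 * 47 = 192512
resolution = 360 / 192512
= 0.0019 deg/count


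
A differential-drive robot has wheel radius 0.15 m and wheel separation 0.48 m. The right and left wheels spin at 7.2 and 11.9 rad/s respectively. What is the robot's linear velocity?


vR = r*wR = 0.15*7.2 = 1.08 m/s
vL = r*wL = 0.15*11.9 = 1.785 m/s
v = (vR+vL)/2 = 1.4325 m/s
omega = (vR-vL)/L = -1.4687 rad/s
linear velocity = 1.4325 m/s


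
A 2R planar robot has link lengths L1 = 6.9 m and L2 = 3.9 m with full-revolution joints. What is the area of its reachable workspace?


r_max = L1 + L2 = 10.8 m
r_min = |L1 - L2| = 3.0 m
Area = pi*(r_max^2 - r_min^2)
= pi*(116.64 - 9.0)
= pi * 107.64
= 338.161 m^2


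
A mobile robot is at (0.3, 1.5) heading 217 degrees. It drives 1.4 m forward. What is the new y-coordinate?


y_new = y0 + d*sin(theta)
= 1.5 + 1.4*sin(217)
= 1.5 + -0.8425
= 0.6575


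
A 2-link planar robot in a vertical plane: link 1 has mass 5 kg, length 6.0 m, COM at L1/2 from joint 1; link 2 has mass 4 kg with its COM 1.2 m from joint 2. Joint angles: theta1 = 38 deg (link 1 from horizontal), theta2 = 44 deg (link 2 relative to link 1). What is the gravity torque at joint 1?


Horizontal distance from joint 1 to link-1 COM:
  x_c1 = (L1/2)*cos(t1) = 3.0 * 0.788 = 2.364 m
Horizontal distance from joint 1 to link-2 COM:
  x_c2 = L1*cos(t1) + Lc2*cos(t1+t2)
       = 6.0*0.788 + 1.2*0.1392 = 4.8951 m
tau1 = m1*g*x_c1 + m2*g*x_c2
     = 5*9.81*2.364 + 4*9.81*4.8951
     = 115.9558 + 192.0826
     = 308.0384 Nm


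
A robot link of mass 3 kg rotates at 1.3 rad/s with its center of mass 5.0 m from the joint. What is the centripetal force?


F = m * omega^2 * r
= 3 * 1.3^2 * 5.0
= 3 * 1.69 * 5.0
= 25.35 N


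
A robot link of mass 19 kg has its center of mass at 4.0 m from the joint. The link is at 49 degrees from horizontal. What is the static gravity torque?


tau = m*g*L*cos(angle)
= 19 * 9.81 * 4.0 * cos(49 deg)
= 19 * 9.81 * 4.0 * 0.6561
= 489.1314 Nm


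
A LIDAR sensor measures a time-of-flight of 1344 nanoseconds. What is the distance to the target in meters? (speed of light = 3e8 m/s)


tof = 1344 ns = 1.344e-06 s
dist = c * tof / 2
= 3e8 * 1.344e-06 / 2
= 201.6 m


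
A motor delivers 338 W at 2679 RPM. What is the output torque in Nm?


omega = 2679 * 2*pi/60 = 280.5442 rad/s
tau = P / omega = 338 / 280.5442
= 1.2048 Nm


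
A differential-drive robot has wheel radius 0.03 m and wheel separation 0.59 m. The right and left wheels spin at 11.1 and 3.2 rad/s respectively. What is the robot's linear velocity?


vR = r*wR = 0.03*11.1 = 0.333 m/s
vL = r*wL = 0.03*3.2 = 0.096 m/s
v = (vR+vL)/2 = 0.2145 m/s
omega = (vR-vL)/L = 0.4017 rad/s
linear velocity = 0.2145 m/s


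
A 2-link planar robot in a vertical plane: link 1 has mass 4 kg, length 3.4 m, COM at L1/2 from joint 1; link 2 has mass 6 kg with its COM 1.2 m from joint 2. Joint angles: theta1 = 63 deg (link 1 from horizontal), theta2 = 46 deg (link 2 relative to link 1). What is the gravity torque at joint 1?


Horizontal distance from joint 1 to link-1 COM:
  x_c1 = (L1/2)*cos(t1) = 1.7 * 0.454 = 0.7718 m
Horizontal distance from joint 1 to link-2 COM:
  x_c2 = L1*cos(t1) + Lc2*cos(t1+t2)
       = 3.4*0.454 + 1.2*-0.3256 = 1.1529 m
tau1 = m1*g*x_c1 + m2*g*x_c2
     = 4*9.81*0.7718 + 6*9.81*1.1529
     = 30.2848 + 67.8589
     = 98.1437 Nm


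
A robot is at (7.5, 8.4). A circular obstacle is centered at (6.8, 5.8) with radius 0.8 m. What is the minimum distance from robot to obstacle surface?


center_dist = sqrt((7.5-6.8)^2 + (8.4-5.8)^2)
= sqrt(0.49 + 6.76)
= 2.6926
min_dist = center_dist - radius = 2.6926 - 0.8 = 1.8926 m


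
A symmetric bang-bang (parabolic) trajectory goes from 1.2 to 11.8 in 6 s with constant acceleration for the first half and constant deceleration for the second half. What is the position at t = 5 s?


Symmetric rest-to-rest: each phase covers (pf-p0)/2 in time T/2. 0.5*a*(T/2)^2 = (pf-p0)/2 => a = 4*(pf-p0)/T^2
a = 4*(11.8-1.2)/6^2 = 1.1778
t = 5 is in the deceleration phase (t > T/2).
p = pf - 0.5*a*(T-t)^2 = 11.8 - 0.5*1.1778*1^2
= 11.2111


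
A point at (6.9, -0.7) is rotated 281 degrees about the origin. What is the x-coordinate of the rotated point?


x' = x*cos(theta) - y*sin(theta)
cos(281 deg) = 0.1908, sin(281 deg) = -0.9816
x' = 6.9 * 0.1908 - -0.7 * -0.9816
= 1.3166 - 0.6871
= 0.6294


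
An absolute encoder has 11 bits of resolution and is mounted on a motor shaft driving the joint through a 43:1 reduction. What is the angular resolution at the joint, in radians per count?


counts = 2^11 = 2048
effective counts at joint = 2048 * 43 = 88064
resolution = 2*pi / 88064
= 7.1348e-05 rad/count


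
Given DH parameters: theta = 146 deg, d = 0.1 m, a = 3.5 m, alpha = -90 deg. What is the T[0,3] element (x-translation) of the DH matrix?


T[0,3] = a * cos(theta)
= 3.5 * cos(146 deg)
= 3.5 * -0.829
= -2.9016


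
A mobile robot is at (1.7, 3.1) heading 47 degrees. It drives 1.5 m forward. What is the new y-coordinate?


y_new = y0 + d*sin(theta)
= 3.1 + 1.5*sin(47)
= 3.1 + 1.097
= 4.197


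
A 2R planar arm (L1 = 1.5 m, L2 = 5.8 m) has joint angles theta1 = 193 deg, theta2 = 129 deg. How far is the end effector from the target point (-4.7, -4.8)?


End effector via forward kinematics:
x = L1*cos(t1) + L2*cos(t1+t2) = 3.1089
y = L1*sin(t1) + L2*sin(t1+t2) = -3.9083
Distance to target:
d = sqrt((-4.7 - 3.1089)^2 + (-4.8 - -3.9083)^2)
= sqrt(60.979 + 0.7952)
= 7.8597 m


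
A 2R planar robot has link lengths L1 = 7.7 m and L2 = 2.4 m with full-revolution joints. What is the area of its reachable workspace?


r_max = L1 + L2 = 10.1 m
r_min = |L1 - L2| = 5.3 m
Area = pi*(r_max^2 - r_min^2)
= pi*(102.01 - 28.09)
= pi * 73.92
= 232.2265 m^2


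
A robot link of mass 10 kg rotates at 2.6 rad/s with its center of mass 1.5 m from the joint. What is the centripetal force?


F = m * omega^2 * r
= 10 * 2.6^2 * 1.5
= 10 * 6.76 * 1.5
= 101.4 N


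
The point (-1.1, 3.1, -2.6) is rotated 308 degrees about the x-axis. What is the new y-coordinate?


Rotation about x-axis: y' = y*cos(theta) - z*sin(theta)
= 3.1 * 0.6157 - -2.6 * -0.788
= -0.1403


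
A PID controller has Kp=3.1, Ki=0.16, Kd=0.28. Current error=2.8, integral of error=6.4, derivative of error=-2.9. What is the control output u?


u = Kp*e + Ki*int(e) + Kd*de/dt
= 3.1*2.8 + 0.16*6.4 + 0.28*(-2.9)
= 8.68 + 1.024 + -0.812
= 8.892


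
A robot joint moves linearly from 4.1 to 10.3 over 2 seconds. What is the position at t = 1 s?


s = t/T = 1/2 = 0.5
p(t) = p0 + (pf-p0)*s
= 4.1 + (10.3 - 4.1) * 0.5
= 7.2


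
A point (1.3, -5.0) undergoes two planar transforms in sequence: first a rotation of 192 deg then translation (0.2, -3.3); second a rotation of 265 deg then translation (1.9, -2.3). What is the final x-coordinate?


After transform 1:
x1 = cos(192)*1.3 - sin(192)*-5.0 + 0.2 = -2.1112
y1 = sin(192)*1.3 + cos(192)*-5.0 + -3.3 = 1.3205
After transform 2:
x2 = cos(265)*-2.1112 - sin(265)*1.3205 + 1.9
= 3.3994


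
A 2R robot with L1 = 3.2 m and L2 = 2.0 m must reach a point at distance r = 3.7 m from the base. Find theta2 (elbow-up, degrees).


cos(theta2) = (r^2 - L1^2 - L2^2) / (2*L1*L2)
cos(theta2) = (13.69 - 10.24 - 4.0) / 12.8
cos(theta2) = -0.042969
theta2 = 92.4627 degrees


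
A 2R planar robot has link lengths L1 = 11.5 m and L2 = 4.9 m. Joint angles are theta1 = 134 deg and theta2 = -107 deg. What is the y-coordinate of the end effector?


Convert angles to radians: theta1 = 2.3387, theta2 = -1.8675
y = L1*sin(theta1) + L2*sin(theta1+theta2)
y = 8.2724 + 2.2246
y = 10.497


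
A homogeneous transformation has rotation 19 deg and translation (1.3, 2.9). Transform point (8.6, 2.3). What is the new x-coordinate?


x' = cos(theta)*px - sin(theta)*py + tx
= 0.9455*8.6 - 0.3256*2.3 + 1.3
= 8.6827


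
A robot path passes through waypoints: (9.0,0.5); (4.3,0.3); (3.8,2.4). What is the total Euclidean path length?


Segment lengths:
  seg1 = sqrt((-4.7)^2 + (-0.2)^2) = 4.7043
  seg2 = sqrt((-0.5)^2 + (2.1)^2) = 2.1587
Total = 6.863


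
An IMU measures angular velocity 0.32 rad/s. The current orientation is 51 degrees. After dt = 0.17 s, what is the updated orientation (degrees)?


delta_theta = w * dt = 0.32 * 0.17 = 0.0544 rad
= 3.1169 deg
theta_new = 51 + 3.1169 = 54.1169 deg


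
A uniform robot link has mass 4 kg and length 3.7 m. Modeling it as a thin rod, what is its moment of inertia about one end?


I = (1/3) * m * L^2
= (1/3) * 4 * 3.7^2
= 0.333333 * 4 * 13.69
= 18.2533 kg*m^2


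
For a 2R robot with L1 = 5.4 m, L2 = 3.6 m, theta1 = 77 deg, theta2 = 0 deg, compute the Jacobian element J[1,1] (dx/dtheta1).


J[1,1] = -L1*sin(t1) - L2*sin(t1+t2)
= -5.4*sin(77) - 3.6*sin(77)
= -8.7693


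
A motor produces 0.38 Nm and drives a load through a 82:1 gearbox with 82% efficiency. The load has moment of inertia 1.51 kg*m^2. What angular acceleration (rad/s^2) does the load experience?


tau_out = tau_motor * N * eta
= 0.38 * 82 * 0.82 = 25.5512 Nm
alpha = tau_out / I = 25.5512 / 1.51
= 16.9213 rad/s^2


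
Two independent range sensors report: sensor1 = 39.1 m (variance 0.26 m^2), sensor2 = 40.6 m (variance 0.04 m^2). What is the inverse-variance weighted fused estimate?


w1 = (1/var1) / (1/var1 + 1/var2)
   = 3.8462 / (3.8462 + 25.0) = 0.1333
w2 = 1 - w1 = 0.8667
fused = w1*s1 + w2*s2 = 5.2133 + 35.1867
= 40.4 m


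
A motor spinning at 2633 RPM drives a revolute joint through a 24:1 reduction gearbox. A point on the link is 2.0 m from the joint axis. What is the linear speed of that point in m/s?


omega_motor = 2633 * 2*pi/60 = 275.7271 rad/s
omega_joint = omega_motor / 24 = 11.4886 rad/s
v = omega_joint * r = 11.4886 * 2.0
= 22.9773 m/s


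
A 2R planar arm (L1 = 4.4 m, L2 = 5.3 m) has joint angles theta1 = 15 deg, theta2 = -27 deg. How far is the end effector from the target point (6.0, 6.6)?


End effector via forward kinematics:
x = L1*cos(t1) + L2*cos(t1+t2) = 9.4343
y = L1*sin(t1) + L2*sin(t1+t2) = 0.0369
Distance to target:
d = sqrt((6.0 - 9.4343)^2 + (6.6 - 0.0369)^2)
= sqrt(11.7941 + 43.0747)
= 7.4073 m


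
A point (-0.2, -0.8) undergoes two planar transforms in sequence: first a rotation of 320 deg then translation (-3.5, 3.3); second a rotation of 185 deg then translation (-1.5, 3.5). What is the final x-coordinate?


After transform 1:
x1 = cos(320)*-0.2 - sin(320)*-0.8 + -3.5 = -4.1674
y1 = sin(320)*-0.2 + cos(320)*-0.8 + 3.3 = 2.8157
After transform 2:
x2 = cos(185)*-4.1674 - sin(185)*2.8157 + -1.5
= 2.897


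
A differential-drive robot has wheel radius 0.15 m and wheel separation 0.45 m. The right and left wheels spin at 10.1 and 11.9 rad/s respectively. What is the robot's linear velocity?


vR = r*wR = 0.15*10.1 = 1.515 m/s
vL = r*wL = 0.15*11.9 = 1.785 m/s
v = (vR+vL)/2 = 1.65 m/s
omega = (vR-vL)/L = -0.6 rad/s
linear velocity = 1.65 m/s


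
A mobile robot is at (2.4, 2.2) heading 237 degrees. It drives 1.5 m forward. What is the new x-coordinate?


x_new = x0 + d*cos(theta)
= 2.4 + 1.5*cos(237)
= 2.4 + -0.817
= 1.583


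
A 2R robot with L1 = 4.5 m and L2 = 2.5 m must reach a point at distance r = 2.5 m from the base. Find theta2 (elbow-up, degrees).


cos(theta2) = (r^2 - L1^2 - L2^2) / (2*L1*L2)
cos(theta2) = (6.25 - 20.25 - 6.25) / 22.5
cos(theta2) = -0.9
theta2 = 154.1581 degrees


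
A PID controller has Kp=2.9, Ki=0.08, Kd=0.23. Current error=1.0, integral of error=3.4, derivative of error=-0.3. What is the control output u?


u = Kp*e + Ki*int(e) + Kd*de/dt
= 2.9*1.0 + 0.08*3.4 + 0.23*(-0.3)
= 2.9 + 0.272 + -0.069
= 3.103


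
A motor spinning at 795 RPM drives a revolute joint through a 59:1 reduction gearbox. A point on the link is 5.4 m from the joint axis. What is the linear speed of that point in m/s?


omega_motor = 795 * 2*pi/60 = 83.2522 rad/s
omega_joint = omega_motor / 59 = 1.4111 rad/s
v = omega_joint * r = 1.4111 * 5.4
= 7.6197 m/s


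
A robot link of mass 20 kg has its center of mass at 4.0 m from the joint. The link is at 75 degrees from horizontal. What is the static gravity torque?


tau = m*g*L*cos(angle)
= 20 * 9.81 * 4.0 * cos(75 deg)
= 20 * 9.81 * 4.0 * 0.2588
= 203.1212 Nm


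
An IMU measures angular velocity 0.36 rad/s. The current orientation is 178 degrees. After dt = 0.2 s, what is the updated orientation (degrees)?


delta_theta = w * dt = 0.36 * 0.2 = 0.072 rad
= 4.1253 deg
theta_new = 178 + 4.1253 = 182.1253 deg


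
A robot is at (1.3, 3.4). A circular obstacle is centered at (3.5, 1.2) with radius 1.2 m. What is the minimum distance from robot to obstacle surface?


center_dist = sqrt((1.3-3.5)^2 + (3.4-1.2)^2)
= sqrt(4.84 + 4.84)
= 3.1113
min_dist = center_dist - radius = 3.1113 - 1.2 = 1.9113 m


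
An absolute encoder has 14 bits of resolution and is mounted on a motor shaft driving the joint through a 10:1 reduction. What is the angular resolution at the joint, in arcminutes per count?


counts = 2^14 = 16384
effective counts at joint = 16384 * 10 = 163840
resolution = 360*60 / 163840
= 0.1318 arcmin/count


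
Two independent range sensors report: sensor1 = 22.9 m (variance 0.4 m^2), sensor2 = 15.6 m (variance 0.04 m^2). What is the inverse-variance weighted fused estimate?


w1 = (1/var1) / (1/var1 + 1/var2)
   = 2.5 / (2.5 + 25.0) = 0.0909
w2 = 1 - w1 = 0.9091
fused = w1*s1 + w2*s2 = 2.0818 + 14.1818
= 16.2636 m


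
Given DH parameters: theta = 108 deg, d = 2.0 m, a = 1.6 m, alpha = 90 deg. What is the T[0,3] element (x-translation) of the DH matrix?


T[0,3] = a * cos(theta)
= 1.6 * cos(108 deg)
= 1.6 * -0.309
= -0.4944


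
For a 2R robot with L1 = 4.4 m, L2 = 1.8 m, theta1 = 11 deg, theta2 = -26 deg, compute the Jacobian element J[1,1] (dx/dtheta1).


J[1,1] = -L1*sin(t1) - L2*sin(t1+t2)
= -4.4*sin(11) - 1.8*sin(-15)
= -0.3737


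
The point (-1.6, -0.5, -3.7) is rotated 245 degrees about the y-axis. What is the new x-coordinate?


Rotation about y-axis: x' = x*cos(theta) + z*sin(theta)
= -1.6 * -0.4226 + -3.7 * -0.9063
= 4.0295


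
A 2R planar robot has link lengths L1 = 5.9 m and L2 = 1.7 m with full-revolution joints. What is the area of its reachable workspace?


r_max = L1 + L2 = 7.6 m
r_min = |L1 - L2| = 4.2 m
Area = pi*(r_max^2 - r_min^2)
= pi*(57.76 - 17.64)
= pi * 40.12
= 126.0407 m^2


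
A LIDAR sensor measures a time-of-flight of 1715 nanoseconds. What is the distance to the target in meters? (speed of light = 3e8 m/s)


tof = 1715 ns = 1.715e-06 s
dist = c * tof / 2
= 3e8 * 1.715e-06 / 2
= 257.25 m


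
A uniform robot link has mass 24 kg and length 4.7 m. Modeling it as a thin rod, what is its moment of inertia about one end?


I = (1/3) * m * L^2
= (1/3) * 24 * 4.7^2
= 0.333333 * 24 * 22.09
= 176.72 kg*m^2


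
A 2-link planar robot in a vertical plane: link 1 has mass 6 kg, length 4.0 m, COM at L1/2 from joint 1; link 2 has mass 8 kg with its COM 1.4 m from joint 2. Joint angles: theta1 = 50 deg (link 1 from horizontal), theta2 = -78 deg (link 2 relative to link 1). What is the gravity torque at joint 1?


Horizontal distance from joint 1 to link-1 COM:
  x_c1 = (L1/2)*cos(t1) = 2.0 * 0.6428 = 1.2856 m
Horizontal distance from joint 1 to link-2 COM:
  x_c2 = L1*cos(t1) + Lc2*cos(t1+t2)
       = 4.0*0.6428 + 1.4*0.8829 = 3.8073 m
tau1 = m1*g*x_c1 + m2*g*x_c2
     = 6*9.81*1.2856 + 8*9.81*3.8073
     = 75.669 + 298.7951
     = 374.4641 Nm


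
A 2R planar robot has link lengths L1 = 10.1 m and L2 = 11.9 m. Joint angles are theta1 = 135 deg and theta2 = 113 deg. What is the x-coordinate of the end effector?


Convert angles to radians: theta1 = 2.3562, theta2 = 1.9722
x = L1*cos(theta1) + L2*cos(theta1+theta2)
x = -7.1418 + -4.4578
x = -11.5996
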